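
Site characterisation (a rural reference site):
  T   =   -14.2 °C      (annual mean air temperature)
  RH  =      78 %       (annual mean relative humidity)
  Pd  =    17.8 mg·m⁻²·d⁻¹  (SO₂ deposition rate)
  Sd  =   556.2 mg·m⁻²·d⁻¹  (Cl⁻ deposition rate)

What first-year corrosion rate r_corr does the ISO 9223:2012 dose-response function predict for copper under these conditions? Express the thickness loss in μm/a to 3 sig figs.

copper: f(T) = +0.126·(T−10) [T≤10 °C] = -3.0492
  Pd branch = 0.0053·Pd^0.26·e^(0.059·RH+f) = 0.05294 μm/a
  Sd branch = 0.01025·Sd^0.27·e^(0.036·RH+0.049·T) = 0.4669 μm/a
  sum: 0.05294 + 0.4669 → r_corr = 0.5199 μm/a

r_corr = 0.520 μm/a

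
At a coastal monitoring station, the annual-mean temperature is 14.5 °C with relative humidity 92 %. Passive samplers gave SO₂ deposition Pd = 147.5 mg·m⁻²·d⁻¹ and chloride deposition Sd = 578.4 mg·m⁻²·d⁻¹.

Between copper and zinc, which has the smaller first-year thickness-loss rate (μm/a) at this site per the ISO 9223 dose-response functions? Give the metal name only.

copper

copper: f(T) = -0.080·(T−10) [T>10 °C] = -0.3600
  SO₂ term: 0.0053·147.5^0.26·exp(0.059·92-0.3600) = 3.084
  Sd branch = 0.01025·Sd^0.27·e^(0.036·RH+0.049·T) = 3.188 μm/a
  sum: 3.084 + 3.188 → r_corr = 6.272 μm/a
zinc: f(T) = -0.071·(T−10) [T>10 °C] = -0.3195
  SO₂ term: 0.0129·147.5^0.44·exp(0.046·92-0.3195) = 5.808
  Cl⁻ term: 0.0175·578.4^0.57·exp(0.008·92+0.085·14.5) = 4.703
  r_corr = 5.808 + 4.703 = 10.51 μm/a
Ordering by μm/a: zinc (10.5) > copper (6.27)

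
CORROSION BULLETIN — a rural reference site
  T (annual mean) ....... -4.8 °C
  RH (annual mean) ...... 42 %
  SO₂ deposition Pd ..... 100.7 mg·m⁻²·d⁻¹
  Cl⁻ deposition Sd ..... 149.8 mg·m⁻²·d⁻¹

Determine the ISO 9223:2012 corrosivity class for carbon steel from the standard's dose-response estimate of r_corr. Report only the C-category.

carbon steel: f(T) = +0.150·(T−10) [T≤10 °C] = -2.2200
  Pd branch = 1.77·Pd^0.52·e^(0.02·RH+f) = 4.9 μm/a
  Cl⁻ term: 0.102·149.8^0.62·exp(0.033·42+0.04·-4.8) = 7.516
  sum: 4.9 + 7.516 → r_corr = 12.42 μm/a
ISO 9223 Table 2 (carbon steel): 1.3 < 12.4 ≤ 25 μm/a ⇒ C2

C2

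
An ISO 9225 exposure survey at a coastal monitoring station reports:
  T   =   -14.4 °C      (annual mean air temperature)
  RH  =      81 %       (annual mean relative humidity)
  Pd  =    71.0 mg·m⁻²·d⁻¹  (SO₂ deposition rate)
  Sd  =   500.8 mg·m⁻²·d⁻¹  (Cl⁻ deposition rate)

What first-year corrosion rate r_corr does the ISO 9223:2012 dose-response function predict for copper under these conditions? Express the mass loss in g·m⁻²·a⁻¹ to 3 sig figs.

r_corr = 5.28 g·m⁻²·a⁻¹

copper: temperature factor f = +0.126·(-24.4) = -3.0744
  Pd branch = 0.0053·Pd^0.26·e^(0.059·RH+f) = 0.08829 μm/a
  Cl⁻ term: 0.01025·500.8^0.27·exp(0.036·81+0.049·-14.4) = 0.5007
  r_corr = 0.08829 + 0.5007 = 0.589 μm/a
Convert to mass loss: 0.589 μm/a × 8.96 g/cm³ = 5.278 g·m⁻²·a⁻¹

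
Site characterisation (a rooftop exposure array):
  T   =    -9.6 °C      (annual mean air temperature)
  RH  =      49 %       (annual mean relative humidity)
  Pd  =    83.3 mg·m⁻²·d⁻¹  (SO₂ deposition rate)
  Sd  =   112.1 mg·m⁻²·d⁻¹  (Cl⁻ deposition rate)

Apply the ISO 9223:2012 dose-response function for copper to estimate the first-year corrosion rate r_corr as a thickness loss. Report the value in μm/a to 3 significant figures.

r_corr = 0.159 μm/a

copper: f(T) = +0.126·(T−10) [T≤10 °C] = -2.4696
  Pd branch = 0.0053·Pd^0.26·e^(0.059·RH+f) = 0.02551 μm/a
  Sd branch = 0.01025·Sd^0.27·e^(0.036·RH+0.049·T) = 0.1336 μm/a
  r_corr = 0.02551 + 0.1336 = 0.1591 μm/a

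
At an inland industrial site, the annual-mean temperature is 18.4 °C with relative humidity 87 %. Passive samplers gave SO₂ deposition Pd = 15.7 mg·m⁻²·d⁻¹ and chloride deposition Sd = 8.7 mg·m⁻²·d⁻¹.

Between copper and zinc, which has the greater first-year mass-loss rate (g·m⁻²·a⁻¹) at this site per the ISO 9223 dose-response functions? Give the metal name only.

copper

copper: temperature factor f = -0.080·(8.4) = -0.6720
  sulphur-dioxide contribution → 0.9389 μm/a
  chloride contribution → 1.038 μm/a
  total first-year rate 1.977 μm/a
  mass loss = 1.977 μm/a × 8.96 g/cm³ = 17.71 g·m⁻²·a⁻¹
zinc: f(T) = -0.071·(T−10) [T>10 °C] = -0.5964
  sulphur-dioxide contribution → 1.306 μm/a
  chloride contribution → 0.5755 μm/a
  ⇒ r_corr(zinc) = 1.881 μm/a
  mass loss = 1.881 μm/a × 7.14 g/cm³ = 13.43 g·m⁻²·a⁻¹
Ordering by g·m⁻²·a⁻¹: copper (17.7) > zinc (13.4)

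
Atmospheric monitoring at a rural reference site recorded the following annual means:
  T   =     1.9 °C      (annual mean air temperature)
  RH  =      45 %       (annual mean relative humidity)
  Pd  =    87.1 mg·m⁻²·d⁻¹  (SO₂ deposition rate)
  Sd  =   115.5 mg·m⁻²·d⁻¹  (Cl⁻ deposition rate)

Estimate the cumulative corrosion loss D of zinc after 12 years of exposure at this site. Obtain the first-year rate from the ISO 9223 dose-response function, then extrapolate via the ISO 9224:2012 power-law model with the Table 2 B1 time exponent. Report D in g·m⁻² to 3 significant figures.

zinc: temperature factor f = +0.038·(-8.1) = -0.3078
  SO₂ term: 0.0129·87.1^0.44·exp(0.046·45-0.3078) = 0.5364
  Cl⁻ term: 0.0175·115.5^0.57·exp(0.008·45+0.085·1.9) = 0.4418
  sum: 0.5364 + 0.4418 → r_corr = 0.9782 μm/a
Power-law: D(12) = r_corr · 12^0.813
  D(12) = 0.9782 × 12^0.813 = 0.9782 × 7.54 = 7.376 μm
  Mass loss = 7.376 μm × 7.14 g/cm³ = 52.66 g·m⁻²

D(12) = 52.7 g·m⁻²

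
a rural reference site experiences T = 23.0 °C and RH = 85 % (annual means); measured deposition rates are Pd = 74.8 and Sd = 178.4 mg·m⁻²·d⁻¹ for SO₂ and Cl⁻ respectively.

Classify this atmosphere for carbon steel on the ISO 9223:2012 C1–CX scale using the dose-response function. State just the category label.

carbon steel: temperature factor f = -0.054·(13.0) = -0.7020
  sulphur-dioxide contribution → 45.27 μm/a
  chloride contribution → 105.2 μm/a
  ⇒ r_corr(carbon steel) = 150.5 μm/a
ISO 9223 Table 2 (carbon steel): 80 < 151 ≤ 200 μm/a ⇒ C5

C5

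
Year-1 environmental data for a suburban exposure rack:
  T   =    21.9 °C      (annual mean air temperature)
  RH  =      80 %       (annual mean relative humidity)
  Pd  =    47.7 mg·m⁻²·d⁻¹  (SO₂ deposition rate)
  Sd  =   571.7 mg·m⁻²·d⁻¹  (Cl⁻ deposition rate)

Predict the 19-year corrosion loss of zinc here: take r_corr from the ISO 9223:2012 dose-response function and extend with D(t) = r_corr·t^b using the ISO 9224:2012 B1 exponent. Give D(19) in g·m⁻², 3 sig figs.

D(19) = 717 g·m⁻²

zinc: temperature factor f = -0.071·(11.9) = -0.8449
  Pd branch = 0.0129·Pd^0.44·e^(0.046·RH+f) = 1.203 μm/a
  Sd branch = 0.0175·Sd^0.57·e^(0.008·RH+0.085·T) = 7.962 μm/a
  r_corr = 1.203 + 7.962 = 9.165 μm/a
ISO 9224: D(t) = r_corr · t^b with b = 0.813 (zinc, B1)
  D(19) = 9.165 × 19^0.813 = 9.165 × 10.96 = 100.4 μm
  Mass loss = 100.4 μm × 7.14 g/cm³ = 716.9 g·m⁻²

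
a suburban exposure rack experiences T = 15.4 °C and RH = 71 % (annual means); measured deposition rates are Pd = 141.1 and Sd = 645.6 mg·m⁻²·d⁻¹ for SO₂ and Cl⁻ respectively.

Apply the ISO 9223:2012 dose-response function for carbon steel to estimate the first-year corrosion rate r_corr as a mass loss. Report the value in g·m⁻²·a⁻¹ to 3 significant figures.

carbon steel: f(T) = -0.054·(T−10) [T>10 °C] = -0.2916
  SO₂ term: 1.77·141.1^0.52·exp(0.02·71-0.2916) = 71.74
  Sd branch = 0.102·Sd^0.62·e^(0.033·RH+0.04·T) = 108.6 μm/a
  sum: 71.74 + 108.6 → r_corr = 180.4 μm/a
Convert to mass loss: 180.4 μm/a × 7.85 g/cm³ = 1416 g·m⁻²·a⁻¹

r_corr = 1.42e+03 g·m⁻²·a⁻¹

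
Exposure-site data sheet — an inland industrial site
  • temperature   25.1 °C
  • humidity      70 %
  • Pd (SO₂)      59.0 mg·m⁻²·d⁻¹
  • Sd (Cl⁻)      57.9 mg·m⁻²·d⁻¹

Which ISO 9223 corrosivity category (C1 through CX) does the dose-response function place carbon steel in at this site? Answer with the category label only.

carbon steel: f(T) = -0.054·(T−10) [T>10 °C] = -0.8154
  SO₂ term: 1.77·59.0^0.52·exp(0.02·70-0.8154) = 26.47
  Sd branch = 0.102·Sd^0.62·e^(0.033·RH+0.04·T) = 34.73 μm/a
  r_corr = 26.47 + 34.73 = 61.2 μm/a
ISO 9223 Table 2 (carbon steel): 50 < 61.2 ≤ 80 μm/a ⇒ C4

C4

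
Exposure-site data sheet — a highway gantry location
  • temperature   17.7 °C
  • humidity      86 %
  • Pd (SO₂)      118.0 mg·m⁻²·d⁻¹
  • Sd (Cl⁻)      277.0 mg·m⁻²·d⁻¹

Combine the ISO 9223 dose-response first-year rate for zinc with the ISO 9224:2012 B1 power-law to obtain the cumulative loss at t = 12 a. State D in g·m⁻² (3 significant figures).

zinc: f(T) = -0.071·(T−10) [T>10 °C] = -0.5467
  Pd branch = 0.0129·Pd^0.44·e^(0.046·RH+f) = 3.183 μm/a
  Sd branch = 0.0175·Sd^0.57·e^(0.008·RH+0.085·T) = 3.868 μm/a
  sum: 3.183 + 3.868 → r_corr = 7.051 μm/a
Power-law: D(12) = r_corr · 12^0.813
  D(12) = 7.051 × 12^0.813 = 7.051 × 7.54 = 53.16 μm
  Mass loss = 53.16 μm × 7.14 g/cm³ = 379.6 g·m⁻²

D(12) = 380 g·m⁻²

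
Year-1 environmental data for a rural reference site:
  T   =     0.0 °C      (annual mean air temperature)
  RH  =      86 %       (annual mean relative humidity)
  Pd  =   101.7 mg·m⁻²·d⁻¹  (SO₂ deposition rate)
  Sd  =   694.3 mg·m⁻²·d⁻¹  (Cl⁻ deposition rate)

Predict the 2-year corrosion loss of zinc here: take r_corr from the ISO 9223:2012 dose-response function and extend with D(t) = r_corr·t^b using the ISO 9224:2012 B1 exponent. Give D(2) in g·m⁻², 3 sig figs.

zinc: T≤10 °C ⇒ hinge +0.038·(0.0−10) = -0.3800
  Pd branch = 0.0129·Pd^0.44·e^(0.046·RH+f) = 3.522 μm/a
  Sd branch = 0.0175·Sd^0.57·e^(0.008·RH+0.085·T) = 1.45 μm/a
  sum: 3.522 + 1.45 → r_corr = 4.973 μm/a
ISO 9224: D(t) = r_corr · t^b with b = 0.813 (zinc, B1)
  D(2) = 4.973 × 2^0.813 = 4.973 × 1.757 = 8.737 μm
  Mass loss = 8.737 μm × 7.14 g/cm³ = 62.38 g·m⁻²

D(2) = 62.4 g·m⁻²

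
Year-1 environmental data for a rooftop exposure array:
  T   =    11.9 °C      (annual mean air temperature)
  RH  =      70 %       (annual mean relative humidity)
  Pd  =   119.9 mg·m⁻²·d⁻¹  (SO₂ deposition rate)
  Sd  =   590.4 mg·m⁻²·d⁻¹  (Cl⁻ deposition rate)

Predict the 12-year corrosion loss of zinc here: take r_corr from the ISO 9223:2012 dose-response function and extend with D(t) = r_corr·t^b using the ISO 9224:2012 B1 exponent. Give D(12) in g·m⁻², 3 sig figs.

zinc: temperature factor f = -0.071·(1.9) = -0.1349
  Pd branch = 0.0129·Pd^0.44·e^(0.046·RH+f) = 2.318 μm/a
  Sd branch = 0.0175·Sd^0.57·e^(0.008·RH+0.085·T) = 3.2 μm/a
  sum: 2.318 + 3.2 → r_corr = 5.518 μm/a
ISO 9224: D(t) = r_corr · t^b with b = 0.813 (zinc, B1)
  D(12) = 5.518 × 12^0.813 = 5.518 × 7.54 = 41.6 μm
  Mass loss = 41.6 μm × 7.14 g/cm³ = 297 g·m⁻²

D(12) = 297 g·m⁻²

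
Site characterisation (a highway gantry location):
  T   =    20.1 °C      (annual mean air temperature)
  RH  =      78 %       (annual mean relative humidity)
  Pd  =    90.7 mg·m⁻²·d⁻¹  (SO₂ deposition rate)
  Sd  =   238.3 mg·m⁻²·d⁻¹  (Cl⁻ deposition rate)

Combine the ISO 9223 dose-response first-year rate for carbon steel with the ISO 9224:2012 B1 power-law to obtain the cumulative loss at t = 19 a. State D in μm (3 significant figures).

D(19) = 653 μm

carbon steel: T>10 °C ⇒ hinge -0.054·(20.1−10) = -0.5454
  Pd branch = 1.77·Pd^0.52·e^(0.02·RH+f) = 50.88 μm/a
  Cl⁻ term: 0.102·238.3^0.62·exp(0.033·78+0.04·20.1) = 89.02
  r_corr = 50.88 + 89.02 = 139.9 μm/a
Long-term exponent b (ISO 9224 Table 2, B1) = 0.523
  D(19) = 139.9 × 19^0.523 = 139.9 × 4.664 = 652.5 μm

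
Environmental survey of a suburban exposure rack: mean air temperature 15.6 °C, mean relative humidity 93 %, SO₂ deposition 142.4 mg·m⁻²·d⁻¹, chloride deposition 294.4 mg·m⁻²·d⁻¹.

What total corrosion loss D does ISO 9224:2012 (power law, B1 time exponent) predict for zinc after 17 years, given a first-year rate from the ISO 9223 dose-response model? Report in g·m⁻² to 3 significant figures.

zinc: f(T) = -0.071·(T−10) [T>10 °C] = -0.3976
  SO₂ term: 0.0129·142.4^0.44·exp(0.046·93-0.3976) = 5.538
  Cl⁻ term: 0.0175·294.4^0.57·exp(0.008·93+0.085·15.6) = 3.543
  r_corr = 5.538 + 3.543 = 9.081 μm/a
ISO 9224: D(t) = r_corr · t^b with b = 0.813 (zinc, B1)
  D(17) = 9.081 × 17^0.813 = 9.081 × 10.01 = 90.88 μm
  Mass loss = 90.88 μm × 7.14 g/cm³ = 648.9 g·m⁻²

D(17) = 649 g·m⁻²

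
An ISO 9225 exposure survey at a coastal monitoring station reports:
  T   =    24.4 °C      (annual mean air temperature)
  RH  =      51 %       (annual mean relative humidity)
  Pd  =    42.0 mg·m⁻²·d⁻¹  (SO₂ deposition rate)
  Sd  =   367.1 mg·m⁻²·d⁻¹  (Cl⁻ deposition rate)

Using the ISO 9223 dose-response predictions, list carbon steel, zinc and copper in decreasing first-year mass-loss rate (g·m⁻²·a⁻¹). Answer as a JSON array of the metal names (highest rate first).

["carbon steel", "zinc", "copper"]

carbon steel: f(T) = -0.054·(T−10) [T>10 °C] = -0.7776
  SO₂ term: 1.77·42.0^0.52·exp(0.02·51-0.7776) = 15.75
  Cl⁻ term: 0.102·367.1^0.62·exp(0.033·51+0.04·24.4) = 56.7
  sum: 15.75 + 56.7 → r_corr = 72.45 μm/a
  mass loss = 72.45 μm/a × 7.85 g/cm³ = 568.7 g·m⁻²·a⁻¹
zinc: temperature factor f = -0.071·(14.4) = -1.0224
  SO₂ term: 0.0129·42.0^0.44·exp(0.046·51-1.0224) = 0.251
  Cl⁻ term: 0.0175·367.1^0.57·exp(0.008·51+0.085·24.4) = 6.066
  r_corr = 0.251 + 6.066 = 6.317 μm/a
  mass loss = 6.317 μm/a × 7.14 g/cm³ = 45.1 g·m⁻²·a⁻¹
copper: f(T) = -0.080·(T−10) [T>10 °C] = -1.1520
  Pd branch = 0.0053·Pd^0.26·e^(0.059·RH+f) = 0.0897 μm/a
  Sd branch = 0.01025·Sd^0.27·e^(0.036·RH+0.049·T) = 1.047 μm/a
  sum: 0.0897 + 1.047 → r_corr = 1.136 μm/a
  mass loss = 1.136 μm/a × 8.96 g/cm³ = 10.18 g·m⁻²·a⁻¹
Ordering by g·m⁻²·a⁻¹: carbon steel (569) > zinc (45.1) > copper (10.2)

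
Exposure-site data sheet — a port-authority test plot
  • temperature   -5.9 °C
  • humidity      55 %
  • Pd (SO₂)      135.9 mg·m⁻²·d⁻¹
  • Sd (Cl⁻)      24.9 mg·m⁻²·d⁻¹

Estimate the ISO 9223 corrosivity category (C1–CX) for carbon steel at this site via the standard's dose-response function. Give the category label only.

C2

carbon steel: f(T) = +0.150·(T−10) [T≤10 °C] = -2.3850
  SO₂ term: 1.77·135.9^0.52·exp(0.02·55-2.3850) = 6.298
  Sd branch = 0.102·Sd^0.62·e^(0.033·RH+0.04·T) = 3.631 μm/a
  r_corr = 6.298 + 3.631 = 9.928 μm/a
Category bounds: 1.3…25 μm/a bracket r_corr ⇒ C2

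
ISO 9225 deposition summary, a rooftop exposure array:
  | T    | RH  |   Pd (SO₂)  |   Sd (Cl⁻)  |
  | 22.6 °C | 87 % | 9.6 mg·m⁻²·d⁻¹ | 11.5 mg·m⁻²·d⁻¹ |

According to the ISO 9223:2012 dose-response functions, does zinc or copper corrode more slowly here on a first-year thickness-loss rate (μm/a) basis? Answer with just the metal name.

zinc: T>10 °C ⇒ hinge -0.071·(22.6−10) = -0.8946
  Pd branch = 0.0129·Pd^0.44·e^(0.046·RH+f) = 0.7804 μm/a
  Cl⁻ term: 0.0175·11.5^0.57·exp(0.008·87+0.085·22.6) = 0.9642
  r_corr = 0.7804 + 0.9642 = 1.745 μm/a
copper: f(T) = -0.080·(T−10) [T>10 °C] = -1.0080
  Pd branch = 0.0053·Pd^0.26·e^(0.059·RH+f) = 0.5904 μm/a
  Sd branch = 0.01025·Sd^0.27·e^(0.036·RH+0.049·T) = 1.375 μm/a
  r_corr = 0.5904 + 1.375 = 1.965 μm/a
Ordering by μm/a: copper (1.97) > zinc (1.74)

zinc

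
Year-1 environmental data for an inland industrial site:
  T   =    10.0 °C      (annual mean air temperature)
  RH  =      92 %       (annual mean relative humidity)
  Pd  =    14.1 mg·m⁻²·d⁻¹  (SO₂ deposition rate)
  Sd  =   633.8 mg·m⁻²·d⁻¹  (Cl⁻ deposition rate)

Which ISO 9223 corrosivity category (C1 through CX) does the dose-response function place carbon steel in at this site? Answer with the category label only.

CX

carbon steel: f(T) = +0.150·(T−10) [T≤10 °C] = +0.0000
  sulphur-dioxide contribution → 44.12 μm/a
  chloride contribution → 173 μm/a
  ⇒ r_corr(carbon steel) = 217.1 μm/a
Category bounds: 200…700 μm/a bracket r_corr ⇒ CX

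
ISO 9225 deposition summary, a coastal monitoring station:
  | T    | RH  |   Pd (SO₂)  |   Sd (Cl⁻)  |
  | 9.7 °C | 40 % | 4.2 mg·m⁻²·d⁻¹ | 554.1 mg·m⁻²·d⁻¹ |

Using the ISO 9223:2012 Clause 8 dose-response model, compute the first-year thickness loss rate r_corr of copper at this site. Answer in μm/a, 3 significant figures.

copper: f(T) = +0.126·(T−10) [T≤10 °C] = -0.0378
  SO₂ term: 0.0053·4.2^0.26·exp(0.059·40-0.0378) = 0.07849
  Cl⁻ term: 0.01025·554.1^0.27·exp(0.036·40+0.049·9.7) = 0.3831
  sum: 0.07849 + 0.3831 → r_corr = 0.4616 μm/a

r_corr = 0.462 μm/a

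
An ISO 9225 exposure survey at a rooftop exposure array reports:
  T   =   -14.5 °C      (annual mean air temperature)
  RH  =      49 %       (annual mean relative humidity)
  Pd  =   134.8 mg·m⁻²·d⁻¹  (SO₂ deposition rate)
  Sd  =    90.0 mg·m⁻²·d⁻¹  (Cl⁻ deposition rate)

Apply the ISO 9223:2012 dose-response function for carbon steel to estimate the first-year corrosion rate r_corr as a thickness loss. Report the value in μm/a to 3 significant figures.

carbon steel: temperature factor f = +0.150·(-24.5) = -3.6750
  Pd branch = 1.77·Pd^0.52·e^(0.02·RH+f) = 1.531 μm/a
  Sd branch = 0.102·Sd^0.62·e^(0.033·RH+0.04·T) = 4.684 μm/a
  r_corr = 1.531 + 4.684 = 6.215 μm/a

r_corr = 6.21 μm/a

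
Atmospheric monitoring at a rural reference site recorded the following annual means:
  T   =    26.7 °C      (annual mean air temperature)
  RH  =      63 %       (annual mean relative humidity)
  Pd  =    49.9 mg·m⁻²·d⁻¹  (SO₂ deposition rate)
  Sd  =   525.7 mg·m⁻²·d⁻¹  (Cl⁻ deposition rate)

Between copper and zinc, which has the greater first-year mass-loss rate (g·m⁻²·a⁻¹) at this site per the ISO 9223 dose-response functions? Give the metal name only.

zinc

copper: temperature factor f = -0.080·(16.7) = -1.3360
  Pd branch = 0.0053·Pd^0.26·e^(0.059·RH+f) = 0.1584 μm/a
  Cl⁻ term: 0.01025·525.7^0.27·exp(0.036·63+0.049·26.7) = 1.988
  r_corr = 0.1584 + 1.988 = 2.147 μm/a
  mass loss = 2.147 μm/a × 8.96 g/cm³ = 19.24 g·m⁻²·a⁻¹
zinc: f(T) = -0.071·(T−10) [T>10 °C] = -1.1857
  Pd branch = 0.0129·Pd^0.44·e^(0.046·RH+f) = 0.3994 μm/a
  Sd branch = 0.0175·Sd^0.57·e^(0.008·RH+0.085·T) = 9.963 μm/a
  sum: 0.3994 + 9.963 → r_corr = 10.36 μm/a
  mass loss = 10.36 μm/a × 7.14 g/cm³ = 73.98 g·m⁻²·a⁻¹
Ordering by g·m⁻²·a⁻¹: zinc (74) > copper (19.2)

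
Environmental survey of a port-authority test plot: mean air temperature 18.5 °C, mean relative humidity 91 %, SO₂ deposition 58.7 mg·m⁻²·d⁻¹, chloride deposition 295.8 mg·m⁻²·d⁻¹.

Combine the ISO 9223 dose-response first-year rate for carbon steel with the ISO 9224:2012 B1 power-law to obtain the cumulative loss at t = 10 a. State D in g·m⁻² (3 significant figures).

D(10) = 5.34e+03 g·m⁻²

carbon steel: f(T) = -0.054·(T−10) [T>10 °C] = -0.4590
  Pd branch = 1.77·Pd^0.52·e^(0.02·RH+f) = 57.38 μm/a
  Sd branch = 0.102·Sd^0.62·e^(0.033·RH+0.04·T) = 146.6 μm/a
  r_corr = 57.38 + 146.6 = 204 μm/a
ISO 9224: D(t) = r_corr · t^b with b = 0.523 (carbon steel, B1)
  D(10) = 204 × 10^0.523 = 204 × 3.334 = 680.2 μm
  Mass loss = 680.2 μm × 7.85 g/cm³ = 5339 g·m⁻²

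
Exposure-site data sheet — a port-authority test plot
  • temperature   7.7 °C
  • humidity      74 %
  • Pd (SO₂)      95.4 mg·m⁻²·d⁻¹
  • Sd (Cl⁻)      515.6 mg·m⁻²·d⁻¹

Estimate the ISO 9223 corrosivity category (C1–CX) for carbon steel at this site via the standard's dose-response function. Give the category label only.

C5

carbon steel: T≤10 °C ⇒ hinge +0.150·(7.7−10) = -0.3450
  Pd branch = 1.77·Pd^0.52·e^(0.02·RH+f) = 58.92 μm/a
  Sd branch = 0.102·Sd^0.62·e^(0.033·RH+0.04·T) = 76.66 μm/a
  sum: 58.92 + 76.66 → r_corr = 135.6 μm/a
136 μm/a falls in (80, 200] for carbon steel → category C5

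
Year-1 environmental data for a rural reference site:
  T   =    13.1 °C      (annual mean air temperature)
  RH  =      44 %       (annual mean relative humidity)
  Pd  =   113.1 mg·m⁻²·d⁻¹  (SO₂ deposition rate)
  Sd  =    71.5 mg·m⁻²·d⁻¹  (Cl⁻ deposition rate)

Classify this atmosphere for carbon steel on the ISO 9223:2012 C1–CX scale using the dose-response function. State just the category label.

C4

carbon steel: f(T) = -0.054·(T−10) [T>10 °C] = -0.1674
  Pd branch = 1.77·Pd^0.52·e^(0.02·RH+f) = 42.19 μm/a
  Sd branch = 0.102·Sd^0.62·e^(0.033·RH+0.04·T) = 10.39 μm/a
  sum: 42.19 + 10.39 → r_corr = 52.58 μm/a
ISO 9223 Table 2 (carbon steel): 50 < 52.6 ≤ 80 μm/a ⇒ C4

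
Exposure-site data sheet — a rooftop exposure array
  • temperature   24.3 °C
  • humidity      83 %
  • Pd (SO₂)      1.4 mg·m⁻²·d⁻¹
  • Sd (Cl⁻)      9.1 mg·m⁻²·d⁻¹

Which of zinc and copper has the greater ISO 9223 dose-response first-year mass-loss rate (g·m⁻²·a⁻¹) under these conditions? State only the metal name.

zinc: T>10 °C ⇒ hinge -0.071·(24.3−10) = -1.0153
  SO₂ term: 0.0129·1.4^0.44·exp(0.046·83-1.0153) = 0.2467
  Cl⁻ term: 0.0175·9.1^0.57·exp(0.008·83+0.085·24.3) = 0.9443
  r_corr = 0.2467 + 0.9443 = 1.191 μm/a
  mass loss = 1.191 μm/a × 7.14 g/cm³ = 8.503 g·m⁻²·a⁻¹
copper: f(T) = -0.080·(T−10) [T>10 °C] = -1.1440
  Pd branch = 0.0053·Pd^0.26·e^(0.059·RH+f) = 0.2467 μm/a
  Cl⁻ term: 0.01025·9.1^0.27·exp(0.036·83+0.049·24.3) = 1.215
  sum: 0.2467 + 1.215 → r_corr = 1.461 μm/a
  mass loss = 1.461 μm/a × 8.96 g/cm³ = 13.09 g·m⁻²·a⁻¹
Ordering by g·m⁻²·a⁻¹: copper (13.1) > zinc (8.5)

copper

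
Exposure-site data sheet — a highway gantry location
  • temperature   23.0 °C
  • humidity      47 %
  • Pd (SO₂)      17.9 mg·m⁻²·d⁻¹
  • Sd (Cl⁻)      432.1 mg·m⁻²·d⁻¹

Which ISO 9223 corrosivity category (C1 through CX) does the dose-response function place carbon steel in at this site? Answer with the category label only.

carbon steel: f(T) = -0.054·(T−10) [T>10 °C] = -0.7020
  Pd branch = 1.77·Pd^0.52·e^(0.02·RH+f) = 10.07 μm/a
  Cl⁻ term: 0.102·432.1^0.62·exp(0.033·47+0.04·23.0) = 51.98
  r_corr = 10.07 + 51.98 = 62.04 μm/a
ISO 9223 Table 2 (carbon steel): 50 < 62 ≤ 80 μm/a ⇒ C4

C4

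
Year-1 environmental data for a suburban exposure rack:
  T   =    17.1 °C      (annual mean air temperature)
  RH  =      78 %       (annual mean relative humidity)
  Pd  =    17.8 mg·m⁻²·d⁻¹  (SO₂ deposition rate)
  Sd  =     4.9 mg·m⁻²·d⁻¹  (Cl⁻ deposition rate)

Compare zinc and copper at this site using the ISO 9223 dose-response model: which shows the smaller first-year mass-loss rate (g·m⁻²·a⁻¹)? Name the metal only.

zinc

zinc: temperature factor f = -0.071·(7.1) = -0.5041
  SO₂ term: 0.0129·17.8^0.44·exp(0.046·78-0.5041) = 1
  Sd branch = 0.0175·Sd^0.57·e^(0.008·RH+0.085·T) = 0.3457 μm/a
  sum: 1 + 0.3457 → r_corr = 1.346 μm/a
  mass loss = 1.346 μm/a × 7.14 g/cm³ = 9.61 g·m⁻²·a⁻¹
copper: temperature factor f = -0.080·(7.1) = -0.5680
  Pd branch = 0.0053·Pd^0.26·e^(0.059·RH+f) = 0.6329 μm/a
  Cl⁻ term: 0.01025·4.9^0.27·exp(0.036·78+0.049·17.1) = 0.6032
  sum: 0.6329 + 0.6032 → r_corr = 1.236 μm/a
  mass loss = 1.236 μm/a × 8.96 g/cm³ = 11.08 g·m⁻²·a⁻¹
Ordering by g·m⁻²·a⁻¹: copper (11.1) > zinc (9.61)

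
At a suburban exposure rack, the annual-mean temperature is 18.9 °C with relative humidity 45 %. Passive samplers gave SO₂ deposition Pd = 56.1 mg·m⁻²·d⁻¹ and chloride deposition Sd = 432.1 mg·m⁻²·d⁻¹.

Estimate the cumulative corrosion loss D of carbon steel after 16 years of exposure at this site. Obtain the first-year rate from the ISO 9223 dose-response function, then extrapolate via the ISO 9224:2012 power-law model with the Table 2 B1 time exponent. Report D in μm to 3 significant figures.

D(16) = 269 μm

carbon steel: temperature factor f = -0.054·(8.9) = -0.4806
  SO₂ term: 1.77·56.1^0.52·exp(0.02·45-0.4806) = 21.86
  Sd branch = 0.102·Sd^0.62·e^(0.033·RH+0.04·T) = 41.3 μm/a
  r_corr = 21.86 + 41.3 = 63.15 μm/a
ISO 9224: D(t) = r_corr · t^b with b = 0.523 (carbon steel, B1)
  D(16) = 63.15 × 16^0.523 = 63.15 × 4.263 = 269.2 μm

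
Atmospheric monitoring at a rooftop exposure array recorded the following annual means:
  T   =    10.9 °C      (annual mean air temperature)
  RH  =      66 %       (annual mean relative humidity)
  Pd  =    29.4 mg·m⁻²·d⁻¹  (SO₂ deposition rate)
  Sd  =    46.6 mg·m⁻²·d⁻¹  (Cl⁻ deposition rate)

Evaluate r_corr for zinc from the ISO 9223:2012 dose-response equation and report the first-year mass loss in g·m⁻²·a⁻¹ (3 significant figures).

zinc: T>10 °C ⇒ hinge -0.071·(10.9−10) = -0.0639
  sulphur-dioxide contribution → 1.115 μm/a
  chloride contribution → 0.6694 μm/a
  total first-year rate 1.785 μm/a
Convert to mass loss: 1.785 μm/a × 7.14 g/cm³ = 12.74 g·m⁻²·a⁻¹

r_corr = 12.7 g·m⁻²·a⁻¹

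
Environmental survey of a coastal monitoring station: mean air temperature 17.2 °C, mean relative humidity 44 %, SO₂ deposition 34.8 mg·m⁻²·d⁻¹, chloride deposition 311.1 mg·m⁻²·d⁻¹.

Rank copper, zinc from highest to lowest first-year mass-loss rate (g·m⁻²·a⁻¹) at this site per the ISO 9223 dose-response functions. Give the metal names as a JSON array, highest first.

copper: temperature factor f = -0.080·(7.2) = -0.5760
  Pd branch = 0.0053·Pd^0.26·e^(0.059·RH+f) = 0.1005 μm/a
  Sd branch = 0.01025·Sd^0.27·e^(0.036·RH+0.049·T) = 0.5467 μm/a
  r_corr = 0.1005 + 0.5467 = 0.6472 μm/a
  mass loss = 0.6472 μm/a × 8.96 g/cm³ = 5.799 g·m⁻²·a⁻¹
zinc: temperature factor f = -0.071·(7.2) = -0.5112
  Pd branch = 0.0129·Pd^0.44·e^(0.046·RH+f) = 0.2792 μm/a
  Sd branch = 0.0175·Sd^0.57·e^(0.008·RH+0.085·T) = 2.83 μm/a
  sum: 0.2792 + 2.83 → r_corr = 3.109 μm/a
  mass loss = 3.109 μm/a × 7.14 g/cm³ = 22.2 g·m⁻²·a⁻¹
Ordering by g·m⁻²·a⁻¹: zinc (22.2) > copper (5.8)

["zinc", "copper"]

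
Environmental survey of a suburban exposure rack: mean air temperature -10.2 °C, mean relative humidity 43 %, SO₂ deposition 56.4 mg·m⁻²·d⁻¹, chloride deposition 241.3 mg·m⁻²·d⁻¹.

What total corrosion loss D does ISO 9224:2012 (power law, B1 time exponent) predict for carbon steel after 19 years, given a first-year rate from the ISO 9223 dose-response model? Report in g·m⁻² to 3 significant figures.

carbon steel: T≤10 °C ⇒ hinge +0.150·(-10.2−10) = -3.0300
  Pd branch = 1.77·Pd^0.52·e^(0.02·RH+f) = 1.645 μm/a
  Cl⁻ term: 0.102·241.3^0.62·exp(0.033·43+0.04·-10.2) = 8.411
  r_corr = 1.645 + 8.411 = 10.06 μm/a
Long-term exponent b (ISO 9224 Table 2, B1) = 0.523
  D(19) = 10.06 × 19^0.523 = 10.06 × 4.664 = 46.91 μm
  Mass loss = 46.91 μm × 7.85 g/cm³ = 368.2 g·m⁻²

D(19) = 368 g·m⁻²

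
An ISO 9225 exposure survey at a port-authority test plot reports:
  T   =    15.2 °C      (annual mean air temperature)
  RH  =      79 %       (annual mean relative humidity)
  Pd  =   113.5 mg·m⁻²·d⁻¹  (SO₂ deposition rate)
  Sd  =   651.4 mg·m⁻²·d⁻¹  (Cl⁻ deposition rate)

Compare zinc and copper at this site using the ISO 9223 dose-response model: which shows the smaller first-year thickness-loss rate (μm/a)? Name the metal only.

copper

zinc: f(T) = -0.071·(T−10) [T>10 °C] = -0.3692
  Pd branch = 0.0129·Pd^0.44·e^(0.046·RH+f) = 2.708 μm/a
  Sd branch = 0.0175·Sd^0.57·e^(0.008·RH+0.085·T) = 4.814 μm/a
  r_corr = 2.708 + 4.814 = 7.522 μm/a
copper: temperature factor f = -0.080·(5.2) = -0.4160
  SO₂ term: 0.0053·113.5^0.26·exp(0.059·79-0.4160) = 1.265
  Cl⁻ term: 0.01025·651.4^0.27·exp(0.036·79+0.049·15.2) = 2.133
  r_corr = 1.265 + 2.133 = 3.399 μm/a
Ordering by μm/a: zinc (7.52) > copper (3.4)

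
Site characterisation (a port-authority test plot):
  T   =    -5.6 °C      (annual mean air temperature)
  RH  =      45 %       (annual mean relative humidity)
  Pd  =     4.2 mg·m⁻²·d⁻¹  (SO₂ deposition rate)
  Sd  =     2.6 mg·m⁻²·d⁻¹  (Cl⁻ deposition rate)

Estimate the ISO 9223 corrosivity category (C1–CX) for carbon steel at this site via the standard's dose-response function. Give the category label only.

carbon steel: temperature factor f = +0.150·(-15.6) = -2.3400
  SO₂ term: 1.77·4.2^0.52·exp(0.02·45-2.3400) = 0.8845
  Sd branch = 0.102·Sd^0.62·e^(0.033·RH+0.04·T) = 0.6509 μm/a
  sum: 0.8845 + 0.6509 → r_corr = 1.535 μm/a
Category bounds: 1.3…25 μm/a bracket r_corr ⇒ C2

C2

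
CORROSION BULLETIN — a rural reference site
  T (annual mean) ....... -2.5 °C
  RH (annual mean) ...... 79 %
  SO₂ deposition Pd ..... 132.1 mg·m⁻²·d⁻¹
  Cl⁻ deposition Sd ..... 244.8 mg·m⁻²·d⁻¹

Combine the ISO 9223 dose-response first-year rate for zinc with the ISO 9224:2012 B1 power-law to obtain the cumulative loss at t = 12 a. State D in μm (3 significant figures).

D(12) = 24.3 μm

zinc: temperature factor f = +0.038·(-12.5) = -0.4750
  SO₂ term: 0.0129·132.1^0.44·exp(0.046·79-0.4750) = 2.604
  Cl⁻ term: 0.0175·244.8^0.57·exp(0.008·79+0.085·-2.5) = 0.6121
  r_corr = 2.604 + 0.6121 = 3.217 μm/a
Power-law: D(12) = r_corr · 12^0.813
  D(12) = 3.217 × 12^0.813 = 3.217 × 7.54 = 24.25 μm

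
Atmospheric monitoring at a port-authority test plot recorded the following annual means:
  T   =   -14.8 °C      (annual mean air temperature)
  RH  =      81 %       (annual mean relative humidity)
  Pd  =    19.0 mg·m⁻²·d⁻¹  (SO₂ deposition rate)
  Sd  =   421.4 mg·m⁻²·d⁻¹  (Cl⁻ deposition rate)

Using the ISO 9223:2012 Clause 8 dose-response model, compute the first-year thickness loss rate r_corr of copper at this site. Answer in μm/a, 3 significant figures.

r_corr = 0.528 μm/a

copper: temperature factor f = +0.126·(-24.8) = -3.1248
  sulphur-dioxide contribution → 0.05959 μm/a
  chloride contribution → 0.4686 μm/a
  total first-year rate 0.5282 μm/a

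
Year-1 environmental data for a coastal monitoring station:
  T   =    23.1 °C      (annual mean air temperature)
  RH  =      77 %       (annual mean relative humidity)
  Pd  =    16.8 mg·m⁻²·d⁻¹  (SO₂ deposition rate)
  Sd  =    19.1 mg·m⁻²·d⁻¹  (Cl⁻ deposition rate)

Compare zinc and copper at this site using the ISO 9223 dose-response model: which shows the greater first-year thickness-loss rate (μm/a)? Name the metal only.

zinc

zinc: f(T) = -0.071·(T−10) [T>10 °C] = -0.9301
  sulphur-dioxide contribution → 0.6082 μm/a
  chloride contribution → 1.24 μm/a
  ⇒ r_corr(zinc) = 1.848 μm/a
copper: f(T) = -0.080·(T−10) [T>10 °C] = -1.0480
  sulphur-dioxide contribution → 0.3637 μm/a
  chloride contribution → 1.127 μm/a
  total first-year rate 1.491 μm/a
Ordering by μm/a: zinc (1.85) > copper (1.49)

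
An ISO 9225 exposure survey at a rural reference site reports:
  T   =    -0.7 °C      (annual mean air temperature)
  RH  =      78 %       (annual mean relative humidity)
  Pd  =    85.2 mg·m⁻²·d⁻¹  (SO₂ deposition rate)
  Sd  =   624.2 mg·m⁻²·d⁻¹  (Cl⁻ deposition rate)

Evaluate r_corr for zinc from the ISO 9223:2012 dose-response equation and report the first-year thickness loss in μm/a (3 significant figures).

zinc: T≤10 °C ⇒ hinge +0.038·(-0.7−10) = -0.4066
  Pd branch = 0.0129·Pd^0.44·e^(0.046·RH+f) = 2.196 μm/a
  Cl⁻ term: 0.0175·624.2^0.57·exp(0.008·78+0.085·-0.7) = 1.207
  r_corr = 2.196 + 1.207 = 3.403 μm/a

r_corr = 3.40 μm/a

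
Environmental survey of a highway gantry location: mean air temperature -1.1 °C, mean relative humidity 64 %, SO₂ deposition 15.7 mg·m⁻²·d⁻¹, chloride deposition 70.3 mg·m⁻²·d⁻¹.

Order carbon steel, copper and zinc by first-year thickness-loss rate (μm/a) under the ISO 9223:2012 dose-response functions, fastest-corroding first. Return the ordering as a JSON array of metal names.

carbon steel: f(T) = +0.150·(T−10) [T≤10 °C] = -1.6650
  sulphur-dioxide contribution → 5.042 μm/a
  chloride contribution → 11.27 μm/a
  ⇒ r_corr(carbon steel) = 16.31 μm/a
copper: T≤10 °C ⇒ hinge +0.126·(-1.1−10) = -1.3986
  sulphur-dioxide contribution → 0.1169 μm/a
  chloride contribution → 0.3066 μm/a
  total first-year rate 0.4235 μm/a
zinc: temperature factor f = +0.038·(-11.1) = -0.4218
  sulphur-dioxide contribution → 0.5397 μm/a
  chloride contribution → 0.3003 μm/a
  total first-year rate 0.84 μm/a
Ordering by μm/a: carbon steel (16.3) > zinc (0.84) > copper (0.423)

["carbon steel", "zinc", "copper"]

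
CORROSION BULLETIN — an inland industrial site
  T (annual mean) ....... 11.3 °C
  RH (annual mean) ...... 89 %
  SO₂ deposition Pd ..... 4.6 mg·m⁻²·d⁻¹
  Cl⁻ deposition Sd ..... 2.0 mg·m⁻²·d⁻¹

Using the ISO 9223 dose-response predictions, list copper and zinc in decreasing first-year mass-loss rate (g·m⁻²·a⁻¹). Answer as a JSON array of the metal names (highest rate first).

["copper", "zinc"]

copper: f(T) = -0.080·(T−10) [T>10 °C] = -0.1040
  SO₂ term: 0.0053·4.6^0.26·exp(0.059·89-0.1040) = 1.355
  Cl⁻ term: 0.01025·2.0^0.27·exp(0.036·89+0.049·11.3) = 0.5296
  r_corr = 1.355 + 0.5296 = 1.885 μm/a
  mass loss = 1.885 μm/a × 8.96 g/cm³ = 16.89 g·m⁻²·a⁻¹
zinc: f(T) = -0.071·(T−10) [T>10 °C] = -0.0923
  SO₂ term: 0.0129·4.6^0.44·exp(0.046·89-0.0923) = 1.381
  Cl⁻ term: 0.0175·2.0^0.57·exp(0.008·89+0.085·11.3) = 0.1384
  r_corr = 1.381 + 0.1384 = 1.519 μm/a
  mass loss = 1.519 μm/a × 7.14 g/cm³ = 10.85 g·m⁻²·a⁻¹
Ordering by g·m⁻²·a⁻¹: copper (16.9) > zinc (10.8)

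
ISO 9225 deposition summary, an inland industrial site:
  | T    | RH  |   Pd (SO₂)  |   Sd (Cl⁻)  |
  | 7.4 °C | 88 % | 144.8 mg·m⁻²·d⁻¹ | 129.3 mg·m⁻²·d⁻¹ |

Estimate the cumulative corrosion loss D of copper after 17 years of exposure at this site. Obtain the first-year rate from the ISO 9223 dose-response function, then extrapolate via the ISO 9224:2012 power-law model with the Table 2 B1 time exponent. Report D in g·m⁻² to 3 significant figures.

D(17) = 226 g·m⁻²

copper: T≤10 °C ⇒ hinge +0.126·(7.4−10) = -0.3276
  Pd branch = 0.0053·Pd^0.26·e^(0.059·RH+f) = 2.504 μm/a
  Cl⁻ term: 0.01025·129.3^0.27·exp(0.036·88+0.049·7.4) = 1.301
  sum: 2.504 + 1.301 → r_corr = 3.805 μm/a
Long-term exponent b (ISO 9224 Table 2, B1) = 0.667
  D(17) = 3.805 × 17^0.667 = 3.805 × 6.618 = 25.18 μm
  Mass loss = 25.18 μm × 8.96 g/cm³ = 225.6 g·m⁻²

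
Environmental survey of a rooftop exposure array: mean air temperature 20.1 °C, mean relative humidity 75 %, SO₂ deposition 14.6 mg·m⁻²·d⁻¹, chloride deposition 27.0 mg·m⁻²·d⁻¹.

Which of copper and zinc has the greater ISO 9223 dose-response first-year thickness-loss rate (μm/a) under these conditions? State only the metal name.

zinc

copper: T>10 °C ⇒ hinge -0.080·(20.1−10) = -0.8080
  SO₂ term: 0.0053·14.6^0.26·exp(0.059·75-0.8080) = 0.3961
  Cl⁻ term: 0.01025·27.0^0.27·exp(0.036·75+0.049·20.1) = 0.9943
  r_corr = 0.3961 + 0.9943 = 1.39 μm/a
zinc: temperature factor f = -0.071·(10.1) = -0.7171
  SO₂ term: 0.0129·14.6^0.44·exp(0.046·75-0.7171) = 0.6453
  Sd branch = 0.0175·Sd^0.57·e^(0.008·RH+0.085·T) = 1.152 μm/a
  r_corr = 0.6453 + 1.152 = 1.797 μm/a
Ordering by μm/a: zinc (1.8) > copper (1.39)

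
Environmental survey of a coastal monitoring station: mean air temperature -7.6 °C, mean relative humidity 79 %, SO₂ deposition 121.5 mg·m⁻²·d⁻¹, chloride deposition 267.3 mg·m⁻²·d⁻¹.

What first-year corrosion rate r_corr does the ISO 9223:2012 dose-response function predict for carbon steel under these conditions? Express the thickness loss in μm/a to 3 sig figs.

carbon steel: temperature factor f = +0.150·(-17.6) = -2.6400
  sulphur-dioxide contribution → 7.44 μm/a
  chloride contribution → 32.62 μm/a
  ⇒ r_corr(carbon steel) = 40.06 μm/a

r_corr = 40.1 μm/a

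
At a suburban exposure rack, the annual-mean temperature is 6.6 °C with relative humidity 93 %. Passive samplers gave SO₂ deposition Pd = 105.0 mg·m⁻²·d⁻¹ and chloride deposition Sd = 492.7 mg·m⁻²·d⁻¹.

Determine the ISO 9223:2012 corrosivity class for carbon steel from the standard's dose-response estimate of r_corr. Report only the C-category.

CX

carbon steel: temperature factor f = +0.150·(-3.4) = -0.5100
  Pd branch = 1.77·Pd^0.52·e^(0.02·RH+f) = 76.79 μm/a
  Cl⁻ term: 0.102·492.7^0.62·exp(0.033·93+0.04·6.6) = 133.5
  r_corr = 76.79 + 133.5 = 210.3 μm/a
Category bounds: 200…700 μm/a bracket r_corr ⇒ CX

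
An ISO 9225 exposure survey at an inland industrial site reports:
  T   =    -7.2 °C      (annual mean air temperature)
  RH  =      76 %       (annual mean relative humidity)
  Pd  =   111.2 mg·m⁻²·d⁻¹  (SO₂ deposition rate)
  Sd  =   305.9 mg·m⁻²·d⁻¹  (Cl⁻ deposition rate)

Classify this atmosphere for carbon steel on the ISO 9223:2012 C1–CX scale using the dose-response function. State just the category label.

C3

carbon steel: T≤10 °C ⇒ hinge +0.150·(-7.2−10) = -2.5800
  sulphur-dioxide contribution → 7.106 μm/a
  chloride contribution → 32.64 μm/a
  ⇒ r_corr(carbon steel) = 39.75 μm/a
ISO 9223 Table 2 (carbon steel): 25 < 39.7 ≤ 50 μm/a ⇒ C3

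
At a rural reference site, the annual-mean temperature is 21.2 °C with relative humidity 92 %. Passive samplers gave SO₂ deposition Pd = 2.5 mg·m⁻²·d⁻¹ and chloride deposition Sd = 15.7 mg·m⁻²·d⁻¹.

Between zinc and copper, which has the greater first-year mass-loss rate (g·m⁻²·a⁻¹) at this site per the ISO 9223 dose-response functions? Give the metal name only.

zinc: T>10 °C ⇒ hinge -0.071·(21.2−10) = -0.7952
  Pd branch = 0.0129·Pd^0.44·e^(0.046·RH+f) = 0.6002 μm/a
  Cl⁻ term: 0.0175·15.7^0.57·exp(0.008·92+0.085·21.2) = 1.064
  sum: 0.6002 + 1.064 → r_corr = 1.664 μm/a
  mass loss = 1.664 μm/a × 7.14 g/cm³ = 11.88 g·m⁻²·a⁻¹
copper: T>10 °C ⇒ hinge -0.080·(21.2−10) = -0.8960
  Pd branch = 0.0053·Pd^0.26·e^(0.059·RH+f) = 0.6251 μm/a
  Sd branch = 0.01025·Sd^0.27·e^(0.036·RH+0.049·T) = 1.672 μm/a
  r_corr = 0.6251 + 1.672 = 2.297 μm/a
  mass loss = 2.297 μm/a × 8.96 g/cm³ = 20.58 g·m⁻²·a⁻¹
Ordering by g·m⁻²·a⁻¹: copper (20.6) > zinc (11.9)

copper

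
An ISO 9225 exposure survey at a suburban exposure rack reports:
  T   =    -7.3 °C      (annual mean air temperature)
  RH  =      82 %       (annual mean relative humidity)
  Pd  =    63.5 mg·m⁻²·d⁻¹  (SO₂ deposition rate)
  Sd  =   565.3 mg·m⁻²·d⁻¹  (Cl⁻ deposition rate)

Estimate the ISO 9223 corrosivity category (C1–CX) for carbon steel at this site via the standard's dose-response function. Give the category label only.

carbon steel: temperature factor f = +0.150·(-17.3) = -2.5950
  SO₂ term: 1.77·63.5^0.52·exp(0.02·82-2.5950) = 5.897
  Cl⁻ term: 0.102·565.3^0.62·exp(0.033·82+0.04·-7.3) = 58
  sum: 5.897 + 58 → r_corr = 63.89 μm/a
63.9 μm/a falls in (50, 80] for carbon steel → category C4

C4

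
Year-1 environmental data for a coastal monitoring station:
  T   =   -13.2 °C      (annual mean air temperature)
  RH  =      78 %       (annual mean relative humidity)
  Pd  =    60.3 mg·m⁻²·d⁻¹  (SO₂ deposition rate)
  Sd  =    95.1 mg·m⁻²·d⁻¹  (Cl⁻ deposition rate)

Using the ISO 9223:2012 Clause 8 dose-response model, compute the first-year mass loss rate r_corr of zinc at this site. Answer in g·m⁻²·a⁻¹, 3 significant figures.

zinc: temperature factor f = +0.038·(-23.2) = -0.8816
  Pd branch = 0.0129·Pd^0.44·e^(0.046·RH+f) = 1.173 μm/a
  Sd branch = 0.0175·Sd^0.57·e^(0.008·RH+0.085·T) = 0.1427 μm/a
  r_corr = 1.173 + 0.1427 = 1.316 μm/a
Convert to mass loss: 1.316 μm/a × 7.14 g/cm³ = 9.394 g·m⁻²·a⁻¹

r_corr = 9.39 g·m⁻²·a⁻¹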